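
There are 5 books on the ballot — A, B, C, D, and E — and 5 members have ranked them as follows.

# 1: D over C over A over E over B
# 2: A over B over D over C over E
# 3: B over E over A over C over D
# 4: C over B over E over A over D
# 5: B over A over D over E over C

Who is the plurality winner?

First-place vote totals:
  A: 1
  B: 2
  C: 1
  D: 1
  E: 0
B has the most first-place votes.

B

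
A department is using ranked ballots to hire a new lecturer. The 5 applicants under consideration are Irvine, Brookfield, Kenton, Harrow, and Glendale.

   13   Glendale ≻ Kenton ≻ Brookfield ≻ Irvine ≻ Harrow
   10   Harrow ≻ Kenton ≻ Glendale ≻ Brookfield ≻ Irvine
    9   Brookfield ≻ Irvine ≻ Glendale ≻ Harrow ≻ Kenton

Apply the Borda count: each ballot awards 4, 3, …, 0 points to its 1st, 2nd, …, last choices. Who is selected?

Borda scores:
  Irvine: 13·1 + 10·0 + 9·3 = 40
  Brookfield: 13·2 + 10·1 + 9·4 = 72
  Kenton: 13·3 + 10·3 + 9·0 = 69
  Harrow: 13·0 + 10·4 + 9·1 = 49
  Glendale: 13·4 + 10·2 + 9·2 = 90
Glendale has the highest total.

Glendale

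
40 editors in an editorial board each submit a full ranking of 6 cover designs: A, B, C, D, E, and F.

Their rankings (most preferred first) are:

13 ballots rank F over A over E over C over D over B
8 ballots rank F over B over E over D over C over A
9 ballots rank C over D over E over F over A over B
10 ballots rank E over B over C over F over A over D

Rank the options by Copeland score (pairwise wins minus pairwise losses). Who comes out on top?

F

Pairwise results:
  A vs B: A wins 22–18.
  A vs C: C wins 27–13.
  A vs D: A wins 23–17.
  A vs E: E wins 27–13.
  A vs F: F wins 40–0.
  B vs C: C wins 22–18.
  B vs D: D wins 22–18.
  B vs E: E wins 32–8.
  B vs F: F wins 30–10.
  C vs D: C wins 32–8.
  C vs E: E wins 31–9.
  C vs F: F wins 21–19.
  D vs E: E wins 31–9.
  D vs F: F wins 31–9.
  E vs F: F wins 21–19.
Copeland scores (wins − losses):
  A: 2 − 3 = -1
  B: 0 − 5 = -5
  C: 3 − 2 = 1
  D: 1 − 4 = -3
  E: 4 − 1 = 3
  F: 5 − 0 = 5
F has the best Copeland score.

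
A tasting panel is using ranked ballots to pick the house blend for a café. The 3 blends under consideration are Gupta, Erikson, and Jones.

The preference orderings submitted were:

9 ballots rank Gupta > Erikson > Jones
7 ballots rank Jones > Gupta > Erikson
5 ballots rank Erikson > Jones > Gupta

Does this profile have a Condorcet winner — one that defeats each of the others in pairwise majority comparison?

No

Head-to-head results (21 voters total):
Gupta vs Erikson: Gupta wins 16–5.
Gupta vs Jones: Jones wins 12–9.
Erikson vs Jones: Erikson wins 14–7.
No candidate beats all others: Gupta beats Erikson beats Jones beats Gupta, a majority cycle.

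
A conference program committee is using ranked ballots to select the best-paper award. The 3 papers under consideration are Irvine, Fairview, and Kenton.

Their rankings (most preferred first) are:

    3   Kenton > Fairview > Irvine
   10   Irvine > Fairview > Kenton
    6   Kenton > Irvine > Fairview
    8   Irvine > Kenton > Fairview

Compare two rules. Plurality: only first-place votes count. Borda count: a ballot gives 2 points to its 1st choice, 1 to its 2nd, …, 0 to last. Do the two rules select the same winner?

Yes

Plurality first-place counts: Irvine 18, Fairview 0, Kenton 9 → Irvine.
Borda totals: Irvine 42, Fairview 13, Kenton 26 → Irvine.
The two rules agree on Irvine.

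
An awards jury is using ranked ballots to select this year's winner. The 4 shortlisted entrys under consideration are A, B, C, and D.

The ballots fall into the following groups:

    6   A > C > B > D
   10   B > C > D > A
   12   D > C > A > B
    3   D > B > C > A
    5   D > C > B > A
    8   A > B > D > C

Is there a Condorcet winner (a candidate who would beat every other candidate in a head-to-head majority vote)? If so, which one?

Head-to-head results (44 voters total):
A vs B: A wins 26–18.
A vs C: C wins 30–14.
A vs D: D wins 30–14.
B vs C: C wins 23–21.
B vs D: B wins 24–20.
C vs D: D wins 28–16.
No candidate beats all others: A beats B beats D beats A, a majority cycle.

None — there is no Condorcet winner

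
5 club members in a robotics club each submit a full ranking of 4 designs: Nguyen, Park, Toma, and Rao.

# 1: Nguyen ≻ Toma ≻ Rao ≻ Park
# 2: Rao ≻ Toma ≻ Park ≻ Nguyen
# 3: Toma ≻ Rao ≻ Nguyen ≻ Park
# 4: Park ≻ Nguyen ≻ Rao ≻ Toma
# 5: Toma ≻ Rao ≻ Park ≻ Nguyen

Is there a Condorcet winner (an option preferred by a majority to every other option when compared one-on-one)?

Head-to-head results (5 voters total):
Nguyen vs Park: Park wins 3–2.
Nguyen vs Toma: Toma wins 3–2.
Nguyen vs Rao: Rao wins 3–2.
Park vs Toma: Toma wins 4–1.
Park vs Rao: Rao wins 4–1.
Toma vs Rao: Toma wins 3–2.
Toma beats each rival — Nguyen (3–2), Park (4–1), Rao (3–2) — so Toma is the Condorcet winner.

Yes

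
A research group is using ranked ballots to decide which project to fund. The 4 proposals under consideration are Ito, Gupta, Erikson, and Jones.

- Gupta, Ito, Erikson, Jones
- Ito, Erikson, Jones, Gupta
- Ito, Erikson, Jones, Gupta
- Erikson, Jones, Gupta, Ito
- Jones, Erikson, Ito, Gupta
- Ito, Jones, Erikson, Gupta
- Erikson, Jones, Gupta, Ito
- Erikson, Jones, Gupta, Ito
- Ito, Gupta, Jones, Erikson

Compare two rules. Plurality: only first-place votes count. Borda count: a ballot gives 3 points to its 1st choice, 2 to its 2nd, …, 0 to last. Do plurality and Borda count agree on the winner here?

No

Plurality first-place counts: Ito 4, Gupta 1, Erikson 3, Jones 1 → Ito.
Borda totals: Ito 15, Gupta 8, Erikson 17, Jones 14 → Erikson.
The two rules disagree: plurality picks Ito, Borda picks Erikson.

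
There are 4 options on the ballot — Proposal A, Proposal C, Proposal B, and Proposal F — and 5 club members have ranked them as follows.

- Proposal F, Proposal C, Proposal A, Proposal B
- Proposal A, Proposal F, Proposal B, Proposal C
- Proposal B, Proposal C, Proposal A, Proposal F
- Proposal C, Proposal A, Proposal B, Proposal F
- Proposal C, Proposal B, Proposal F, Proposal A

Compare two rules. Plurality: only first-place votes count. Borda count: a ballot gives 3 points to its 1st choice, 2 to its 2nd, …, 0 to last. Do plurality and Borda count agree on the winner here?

Yes

Plurality first-place counts: Proposal A 1, Proposal C 2, Proposal B 1, Proposal F 1 → Proposal C.
Borda totals: Proposal A 7, Proposal C 10, Proposal B 7, Proposal F 6 → Proposal C.
The two rules agree on Proposal C.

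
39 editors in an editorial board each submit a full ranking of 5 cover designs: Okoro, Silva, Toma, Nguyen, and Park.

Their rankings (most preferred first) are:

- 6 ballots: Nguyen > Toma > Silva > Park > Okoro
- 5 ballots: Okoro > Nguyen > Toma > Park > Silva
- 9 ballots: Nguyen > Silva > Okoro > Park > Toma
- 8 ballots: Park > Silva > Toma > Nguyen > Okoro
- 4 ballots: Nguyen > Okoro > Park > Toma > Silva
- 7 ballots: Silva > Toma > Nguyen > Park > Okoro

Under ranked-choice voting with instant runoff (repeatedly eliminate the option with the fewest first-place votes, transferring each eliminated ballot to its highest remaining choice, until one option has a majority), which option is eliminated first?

Round 1: Nguyen 19, Park 8, Silva 7, Okoro 5, Toma 0. Toma has the fewest and is eliminated.
Round 2: Nguyen 19, Park 8, Silva 7, Okoro 5. Okoro has the fewest and is eliminated.
Round 3: Nguyen 24, Park 8, Silva 7. Nguyen has a majority.

Toma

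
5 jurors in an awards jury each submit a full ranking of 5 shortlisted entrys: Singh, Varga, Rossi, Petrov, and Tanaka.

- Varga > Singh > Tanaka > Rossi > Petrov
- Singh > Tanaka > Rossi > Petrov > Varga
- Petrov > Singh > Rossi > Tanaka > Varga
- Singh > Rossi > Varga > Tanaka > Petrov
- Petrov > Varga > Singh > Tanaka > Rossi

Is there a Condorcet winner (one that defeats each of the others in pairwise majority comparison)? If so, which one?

Head-to-head results (5 voters total):
Singh vs Varga: Singh wins 3–2.
Singh vs Rossi: Singh wins 5–0.
Singh vs Petrov: Singh wins 3–2.
Singh vs Tanaka: Singh wins 5–0.
Varga vs Rossi: Rossi wins 3–2.
Varga vs Petrov: Petrov wins 3–2.
Varga vs Tanaka: Varga wins 3–2.
Rossi vs Petrov: Rossi wins 3–2.
Rossi vs Tanaka: Tanaka wins 3–2.
Petrov vs Tanaka: Tanaka wins 3–2.
Singh beats each rival — Varga (3–2), Rossi (5–0), Petrov (3–2), Tanaka (5–0) — so Singh is the Condorcet winner.

Singh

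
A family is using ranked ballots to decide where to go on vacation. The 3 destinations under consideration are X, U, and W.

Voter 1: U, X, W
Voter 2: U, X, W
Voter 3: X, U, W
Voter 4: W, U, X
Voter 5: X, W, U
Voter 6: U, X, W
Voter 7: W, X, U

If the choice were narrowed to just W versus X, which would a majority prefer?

X

Ballots ranking W above X: 2.
Ballots ranking X above W: 5.
X wins the head-to-head, 5–2.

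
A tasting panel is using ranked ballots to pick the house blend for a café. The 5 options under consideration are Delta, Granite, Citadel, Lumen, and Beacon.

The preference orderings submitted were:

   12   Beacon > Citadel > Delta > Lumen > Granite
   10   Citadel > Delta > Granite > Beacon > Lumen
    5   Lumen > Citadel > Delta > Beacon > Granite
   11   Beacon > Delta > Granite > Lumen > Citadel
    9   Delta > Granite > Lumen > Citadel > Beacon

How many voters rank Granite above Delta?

Ballots ranking Granite above Delta: 0.
Ballots ranking Delta above Granite: 12+10+5+11+9 = 47.
So 0 of 47 voters prefer Granite to Delta.

0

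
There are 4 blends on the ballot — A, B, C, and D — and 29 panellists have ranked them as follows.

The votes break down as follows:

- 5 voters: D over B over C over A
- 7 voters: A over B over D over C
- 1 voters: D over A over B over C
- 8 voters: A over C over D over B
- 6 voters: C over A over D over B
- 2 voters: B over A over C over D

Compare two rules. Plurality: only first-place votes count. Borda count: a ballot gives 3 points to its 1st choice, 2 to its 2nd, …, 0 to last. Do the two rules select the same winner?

Plurality first-place counts: A 15, B 2, C 6, D 6 → A.
Borda totals: A 63, B 31, C 41, D 39 → A.
The two rules agree on A.

Yes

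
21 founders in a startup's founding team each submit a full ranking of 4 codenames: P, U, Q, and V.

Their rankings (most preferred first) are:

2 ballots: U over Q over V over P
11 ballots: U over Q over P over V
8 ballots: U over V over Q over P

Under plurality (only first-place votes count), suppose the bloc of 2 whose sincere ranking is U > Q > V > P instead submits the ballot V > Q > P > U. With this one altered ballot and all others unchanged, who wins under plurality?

U

First-place totals with the altered ballot: P 0, U 19, Q 0, V 2.
The winner is unchanged: still U.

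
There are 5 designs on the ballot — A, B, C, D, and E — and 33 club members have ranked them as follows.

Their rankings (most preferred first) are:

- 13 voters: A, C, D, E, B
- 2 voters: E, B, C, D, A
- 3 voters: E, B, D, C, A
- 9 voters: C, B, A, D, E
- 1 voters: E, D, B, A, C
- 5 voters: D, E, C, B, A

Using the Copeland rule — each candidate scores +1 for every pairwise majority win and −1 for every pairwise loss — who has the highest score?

C

Pairwise results:
  A vs B: B wins 20–13.
  A vs C: C wins 19–14.
  A vs D: A wins 22–11.
  A vs E: A wins 22–11.
  B vs C: C wins 27–6.
  B vs D: D wins 19–14.
  B vs E: E wins 24–9.
  C vs D: C wins 24–9.
  C vs E: C wins 22–11.
  D vs E: D wins 27–6.
Copeland scores (wins − losses):
  A: 2 − 2 = 0
  B: 1 − 3 = -2
  C: 4 − 0 = 4
  D: 2 − 2 = 0
  E: 1 − 3 = -2
C has the best Copeland score.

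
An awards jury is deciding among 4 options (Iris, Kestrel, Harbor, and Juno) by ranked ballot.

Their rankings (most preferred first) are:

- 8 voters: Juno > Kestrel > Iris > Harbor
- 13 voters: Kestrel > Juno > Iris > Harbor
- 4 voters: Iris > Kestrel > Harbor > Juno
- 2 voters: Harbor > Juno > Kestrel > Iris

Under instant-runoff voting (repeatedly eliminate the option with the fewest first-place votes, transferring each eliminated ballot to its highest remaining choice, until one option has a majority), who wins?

Round 1: Kestrel 13, Juno 8, Iris 4, Harbor 2. Harbor has the fewest and is eliminated.
Round 2: Kestrel 13, Juno 10, Iris 4. Iris has the fewest and is eliminated.
Round 3: Kestrel 17, Juno 10. Kestrel has a majority.

Kestrel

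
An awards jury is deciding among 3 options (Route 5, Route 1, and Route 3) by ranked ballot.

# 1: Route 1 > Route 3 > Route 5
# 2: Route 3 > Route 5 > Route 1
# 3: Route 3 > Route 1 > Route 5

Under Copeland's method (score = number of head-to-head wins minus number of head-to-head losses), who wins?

Pairwise results:
  Route 5 vs Route 1: Route 1 wins 2–1.
  Route 5 vs Route 3: Route 3 wins 3–0.
  Route 1 vs Route 3: Route 3 wins 2–1.
Copeland scores (wins − losses):
  Route 5: 0 − 2 = -2
  Route 1: 1 − 1 = 0
  Route 3: 2 − 0 = 2
Route 3 has the best Copeland score.

Route 3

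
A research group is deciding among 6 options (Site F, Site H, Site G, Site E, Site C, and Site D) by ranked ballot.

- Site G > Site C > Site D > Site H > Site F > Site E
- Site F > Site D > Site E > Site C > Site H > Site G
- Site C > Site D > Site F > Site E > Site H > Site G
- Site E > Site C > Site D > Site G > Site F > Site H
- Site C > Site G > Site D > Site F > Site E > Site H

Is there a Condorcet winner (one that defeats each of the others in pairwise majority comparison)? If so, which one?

Site C

Head-to-head results (5 voters total):
Site F vs Site H: Site F wins 4–1.
Site F vs Site G: Site G wins 3–2.
Site F vs Site E: Site F wins 4–1.
Site F vs Site C: Site C wins 4–1.
Site F vs Site D: Site D wins 4–1.
Site H vs Site G: Site G wins 3–2.
Site H vs Site E: Site E wins 4–1.
Site H vs Site C: Site C wins 5–0.
Site H vs Site D: Site D wins 5–0.
Site G vs Site E: Site E wins 3–2.
Site G vs Site C: Site C wins 4–1.
Site G vs Site D: Site D wins 3–2.
Site E vs Site C: Site C wins 3–2.
Site E vs Site D: Site D wins 4–1.
Site C vs Site D: Site C wins 4–1.
Site C beats each rival — Site F (4–1), Site H (5–0), Site G (4–1), Site E (3–2), Site D (4–1) — so Site C is the Condorcet winner.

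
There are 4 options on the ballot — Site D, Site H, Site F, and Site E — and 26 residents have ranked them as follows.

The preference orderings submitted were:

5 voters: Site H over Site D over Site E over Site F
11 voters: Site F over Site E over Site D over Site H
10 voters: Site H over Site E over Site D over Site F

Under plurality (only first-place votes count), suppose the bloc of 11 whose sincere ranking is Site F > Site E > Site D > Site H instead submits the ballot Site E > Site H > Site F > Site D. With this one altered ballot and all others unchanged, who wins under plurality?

First-place totals with the altered ballot: Site D 0, Site H 15, Site F 0, Site E 11.
The winner is unchanged: still Site H.

Site H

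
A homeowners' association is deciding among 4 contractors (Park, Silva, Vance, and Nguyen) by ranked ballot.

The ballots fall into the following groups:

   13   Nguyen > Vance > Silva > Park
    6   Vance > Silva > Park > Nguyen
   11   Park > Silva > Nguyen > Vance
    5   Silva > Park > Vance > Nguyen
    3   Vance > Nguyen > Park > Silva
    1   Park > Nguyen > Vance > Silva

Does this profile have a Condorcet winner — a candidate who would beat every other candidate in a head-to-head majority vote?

Head-to-head results (39 voters total):
Park vs Silva: Silva wins 24–15.
Park vs Vance: Vance wins 22–17.
Park vs Nguyen: Park wins 23–16.
Silva vs Vance: Vance wins 23–16.
Silva vs Nguyen: Silva wins 22–17.
Vance vs Nguyen: Nguyen wins 25–14.
No candidate beats all others: Park beats Nguyen beats Vance beats Park, a majority cycle.

No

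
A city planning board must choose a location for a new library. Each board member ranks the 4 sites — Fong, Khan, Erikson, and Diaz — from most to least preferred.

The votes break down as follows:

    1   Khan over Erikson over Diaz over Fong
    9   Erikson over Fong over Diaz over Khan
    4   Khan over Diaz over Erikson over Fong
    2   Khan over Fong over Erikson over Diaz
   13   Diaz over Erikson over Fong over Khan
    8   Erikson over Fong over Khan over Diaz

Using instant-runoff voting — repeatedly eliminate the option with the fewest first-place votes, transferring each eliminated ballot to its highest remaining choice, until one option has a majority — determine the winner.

Round 1: Erikson 17, Diaz 13, Khan 7, Fong 0. Fong has the fewest and is eliminated.
Round 2: Erikson 17, Diaz 13, Khan 7. Khan has the fewest and is eliminated.
Round 3: Erikson 20, Diaz 17. Erikson has a majority.

Erikson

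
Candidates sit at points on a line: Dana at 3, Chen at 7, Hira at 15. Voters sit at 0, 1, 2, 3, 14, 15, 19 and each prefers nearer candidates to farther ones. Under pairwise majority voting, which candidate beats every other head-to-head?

With single-peaked preferences on a line, the Condorcet winner is the candidate closest to the median voter.
The median voter (position 3) is closest to Dana at 3.
Check: Dana vs Chen — voters closer to Dana: 4 of 7.

Dana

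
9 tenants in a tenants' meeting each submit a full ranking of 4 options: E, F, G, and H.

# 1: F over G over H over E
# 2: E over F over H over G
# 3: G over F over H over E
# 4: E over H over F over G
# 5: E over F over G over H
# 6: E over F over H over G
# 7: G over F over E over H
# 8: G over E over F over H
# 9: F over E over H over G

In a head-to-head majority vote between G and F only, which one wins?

Ballots ranking G above F: 3.
Ballots ranking F above G: 6.
F wins the head-to-head, 6–3.

F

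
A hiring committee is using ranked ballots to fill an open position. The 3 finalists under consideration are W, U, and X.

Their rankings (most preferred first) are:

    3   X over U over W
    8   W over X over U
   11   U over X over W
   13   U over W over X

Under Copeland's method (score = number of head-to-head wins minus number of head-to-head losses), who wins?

Pairwise results:
  W vs U: U wins 27–8.
  W vs X: W wins 21–14.
  U vs X: U wins 24–11.
Copeland scores (wins − losses):
  W: 1 − 1 = 0
  U: 2 − 0 = 2
  X: 0 − 2 = -2
U has the best Copeland score.

U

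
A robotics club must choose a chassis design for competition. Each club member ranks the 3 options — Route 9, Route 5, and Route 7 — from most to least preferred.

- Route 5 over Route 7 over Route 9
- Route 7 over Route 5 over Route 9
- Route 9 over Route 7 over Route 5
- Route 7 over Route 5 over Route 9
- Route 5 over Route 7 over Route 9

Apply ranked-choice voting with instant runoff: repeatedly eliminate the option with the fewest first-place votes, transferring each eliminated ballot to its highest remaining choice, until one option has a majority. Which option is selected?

Round 1: Route 5 2, Route 7 2, Route 9 1. Route 9 has the fewest and is eliminated.
Round 2: Route 7 3, Route 5 2. Route 7 has a majority.

Route 7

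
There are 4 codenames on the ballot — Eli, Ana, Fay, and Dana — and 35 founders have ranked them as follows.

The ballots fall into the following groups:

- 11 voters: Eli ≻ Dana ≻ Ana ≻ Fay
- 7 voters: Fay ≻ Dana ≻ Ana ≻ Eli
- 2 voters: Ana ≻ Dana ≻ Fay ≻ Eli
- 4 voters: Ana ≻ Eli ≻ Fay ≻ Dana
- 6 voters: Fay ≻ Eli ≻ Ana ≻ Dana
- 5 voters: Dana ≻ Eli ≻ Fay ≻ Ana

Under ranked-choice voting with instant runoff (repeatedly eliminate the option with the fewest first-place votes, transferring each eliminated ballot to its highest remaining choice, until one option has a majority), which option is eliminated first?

Dana

Round 1: Fay 13, Eli 11, Ana 6, Dana 5. Dana has the fewest and is eliminated.
Round 2: Eli 16, Fay 13, Ana 6. Ana has the fewest and is eliminated.
Round 3: Eli 20, Fay 15. Eli has a majority.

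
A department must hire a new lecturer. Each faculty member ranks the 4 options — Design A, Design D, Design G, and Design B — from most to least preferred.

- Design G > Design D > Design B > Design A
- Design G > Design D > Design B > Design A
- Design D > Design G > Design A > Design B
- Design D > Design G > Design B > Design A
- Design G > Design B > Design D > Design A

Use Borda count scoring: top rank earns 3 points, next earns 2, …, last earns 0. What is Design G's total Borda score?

Borda scores:
  Design A: 0 + 0 + 1 + 0 + 0 = 1
  Design D: 2 + 2 + 3 + 3 + 1 = 11
  Design G: 3 + 3 + 2 + 2 + 3 = 13
  Design B: 1 + 1 + 0 + 1 + 2 = 5

13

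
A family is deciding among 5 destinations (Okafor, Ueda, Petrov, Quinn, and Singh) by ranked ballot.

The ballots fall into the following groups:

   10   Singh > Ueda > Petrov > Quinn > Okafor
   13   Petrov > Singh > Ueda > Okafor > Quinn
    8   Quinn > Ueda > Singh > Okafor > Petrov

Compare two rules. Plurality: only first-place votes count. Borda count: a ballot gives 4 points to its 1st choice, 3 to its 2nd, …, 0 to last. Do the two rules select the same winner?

No

Plurality first-place counts: Okafor 0, Ueda 0, Petrov 13, Quinn 8, Singh 10 → Petrov.
Borda totals: Okafor 21, Ueda 80, Petrov 72, Quinn 42, Singh 95 → Singh.
The two rules disagree: plurality picks Petrov, Borda picks Singh.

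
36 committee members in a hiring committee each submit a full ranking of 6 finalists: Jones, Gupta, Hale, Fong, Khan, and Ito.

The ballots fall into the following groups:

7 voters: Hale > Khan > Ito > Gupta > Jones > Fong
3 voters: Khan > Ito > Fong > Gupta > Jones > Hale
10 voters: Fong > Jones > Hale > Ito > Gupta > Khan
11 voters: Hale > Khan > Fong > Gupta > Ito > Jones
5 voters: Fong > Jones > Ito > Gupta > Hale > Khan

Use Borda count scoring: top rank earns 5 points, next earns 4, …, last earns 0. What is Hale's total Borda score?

Borda scores:
  Jones: 7·1 + 3·1 + 10·4 + 11·0 + 5·4 = 70
  Gupta: 7·2 + 3·2 + 10·1 + 11·2 + 5·2 = 62
  Hale: 7·5 + 3·0 + 10·3 + 11·5 + 5·1 = 125
  Fong: 7·0 + 3·3 + 10·5 + 11·3 + 5·5 = 117
  Khan: 7·4 + 3·5 + 10·0 + 11·4 + 5·0 = 87
  Ito: 7·3 + 3·4 + 10·2 + 11·1 + 5·3 = 79

125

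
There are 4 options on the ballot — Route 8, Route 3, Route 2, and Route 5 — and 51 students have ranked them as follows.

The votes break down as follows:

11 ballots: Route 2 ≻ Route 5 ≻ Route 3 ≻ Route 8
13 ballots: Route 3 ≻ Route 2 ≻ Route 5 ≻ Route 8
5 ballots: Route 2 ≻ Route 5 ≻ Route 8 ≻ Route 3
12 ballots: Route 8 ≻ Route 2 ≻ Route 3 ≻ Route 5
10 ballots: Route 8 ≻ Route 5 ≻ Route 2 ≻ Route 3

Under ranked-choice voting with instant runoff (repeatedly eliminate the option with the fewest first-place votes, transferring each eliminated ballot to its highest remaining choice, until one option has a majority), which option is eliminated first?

Route 5

Round 1: Route 8 22, Route 2 16, Route 3 13, Route 5 0. Route 5 has the fewest and is eliminated.
Round 2: Route 8 22, Route 2 16, Route 3 13. Route 3 has the fewest and is eliminated.
Round 3: Route 2 29, Route 8 22. Route 2 has a majority.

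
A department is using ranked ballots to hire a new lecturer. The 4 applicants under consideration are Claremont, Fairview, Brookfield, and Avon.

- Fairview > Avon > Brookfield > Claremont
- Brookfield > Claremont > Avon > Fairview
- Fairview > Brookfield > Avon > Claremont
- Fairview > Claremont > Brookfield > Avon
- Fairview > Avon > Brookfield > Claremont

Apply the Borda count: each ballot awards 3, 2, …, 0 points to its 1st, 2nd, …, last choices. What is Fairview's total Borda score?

12

Borda scores:
  Claremont: 0 + 2 + 0 + 2 + 0 = 4
  Fairview: 3 + 0 + 3 + 3 + 3 = 12
  Brookfield: 1 + 3 + 2 + 1 + 1 = 8
  Avon: 2 + 1 + 1 + 0 + 2 = 6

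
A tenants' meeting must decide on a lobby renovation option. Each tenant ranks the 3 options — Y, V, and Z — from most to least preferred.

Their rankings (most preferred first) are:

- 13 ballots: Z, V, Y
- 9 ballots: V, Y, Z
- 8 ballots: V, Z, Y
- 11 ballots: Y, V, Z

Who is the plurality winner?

First-place vote totals:
  Y: 11
  V: 17
  Z: 13
V has the most first-place votes.

V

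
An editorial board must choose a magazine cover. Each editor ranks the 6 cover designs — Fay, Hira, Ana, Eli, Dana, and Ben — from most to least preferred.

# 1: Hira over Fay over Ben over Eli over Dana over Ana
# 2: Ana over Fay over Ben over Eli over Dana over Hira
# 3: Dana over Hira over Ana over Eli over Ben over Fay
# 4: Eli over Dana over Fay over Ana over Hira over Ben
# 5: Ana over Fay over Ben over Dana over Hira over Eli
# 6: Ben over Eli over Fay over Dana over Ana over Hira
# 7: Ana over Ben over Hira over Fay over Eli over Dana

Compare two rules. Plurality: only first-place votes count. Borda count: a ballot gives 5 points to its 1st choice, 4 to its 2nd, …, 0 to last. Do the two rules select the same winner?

Yes

Plurality first-place counts: Fay 0, Hira 1, Ana 3, Eli 1, Dana 1, Ben 1 → Ana.
Borda totals: Fay 20, Hira 14, Ana 21, Eli 16, Dana 15, Ben 19 → Ana.
The two rules agree on Ana.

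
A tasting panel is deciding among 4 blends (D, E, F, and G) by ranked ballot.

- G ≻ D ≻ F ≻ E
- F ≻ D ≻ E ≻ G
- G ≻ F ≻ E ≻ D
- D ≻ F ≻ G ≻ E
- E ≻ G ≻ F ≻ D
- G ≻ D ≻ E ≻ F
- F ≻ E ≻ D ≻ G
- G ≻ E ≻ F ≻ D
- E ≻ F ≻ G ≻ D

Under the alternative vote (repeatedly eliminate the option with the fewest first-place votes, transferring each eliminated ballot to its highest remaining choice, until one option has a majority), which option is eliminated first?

D

Round 1: G 4, E 2, F 2, D 1. D has the fewest and is eliminated.
Round 2: G 4, F 3, E 2. E has the fewest and is eliminated.
Round 3: G 5, F 4. G has a majority.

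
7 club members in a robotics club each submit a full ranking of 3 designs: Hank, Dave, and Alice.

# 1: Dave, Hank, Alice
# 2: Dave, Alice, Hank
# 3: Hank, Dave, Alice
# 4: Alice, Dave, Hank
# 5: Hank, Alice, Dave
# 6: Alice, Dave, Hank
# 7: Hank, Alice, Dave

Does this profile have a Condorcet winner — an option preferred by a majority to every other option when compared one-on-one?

No

Head-to-head results (7 voters total):
Hank vs Dave: Dave wins 4–3.
Hank vs Alice: Hank wins 4–3.
Dave vs Alice: Alice wins 4–3.
No candidate beats all others: Hank beats Alice beats Dave beats Hank, a majority cycle.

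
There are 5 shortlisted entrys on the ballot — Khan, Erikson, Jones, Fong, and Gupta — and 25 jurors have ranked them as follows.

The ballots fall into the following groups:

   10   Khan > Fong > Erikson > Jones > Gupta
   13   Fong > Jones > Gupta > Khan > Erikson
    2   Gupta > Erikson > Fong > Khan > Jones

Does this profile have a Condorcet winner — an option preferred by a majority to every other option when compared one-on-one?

Head-to-head results (25 voters total):
Khan vs Erikson: Khan wins 23–2.
Khan vs Jones: Jones wins 13–12.
Khan vs Fong: Fong wins 15–10.
Khan vs Gupta: Gupta wins 15–10.
Erikson vs Jones: Jones wins 13–12.
Erikson vs Fong: Fong wins 23–2.
Erikson vs Gupta: Gupta wins 15–10.
Jones vs Fong: Fong wins 25–0.
Jones vs Gupta: Jones wins 23–2.
Fong vs Gupta: Fong wins 23–2.
Fong beats each rival — Khan (15–10), Erikson (23–2), Jones (25–0), Gupta (23–2) — so Fong is the Condorcet winner.

Yes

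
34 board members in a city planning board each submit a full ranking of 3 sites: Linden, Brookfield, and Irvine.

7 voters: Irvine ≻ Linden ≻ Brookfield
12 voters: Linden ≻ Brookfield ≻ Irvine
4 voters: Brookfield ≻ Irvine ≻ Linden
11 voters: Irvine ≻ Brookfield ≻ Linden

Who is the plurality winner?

First-place vote totals:
  Linden: 12
  Brookfield: 4
  Irvine: 18
Irvine has the most first-place votes.

Irvine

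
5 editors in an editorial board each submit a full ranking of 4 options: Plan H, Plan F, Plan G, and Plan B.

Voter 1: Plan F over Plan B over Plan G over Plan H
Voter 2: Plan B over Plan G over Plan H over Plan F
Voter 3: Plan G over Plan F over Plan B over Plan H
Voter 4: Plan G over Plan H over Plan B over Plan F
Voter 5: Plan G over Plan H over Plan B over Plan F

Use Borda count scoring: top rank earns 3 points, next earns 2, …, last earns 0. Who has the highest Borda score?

Borda scores:
  Plan H: 0 + 1 + 0 + 2 + 2 = 5
  Plan F: 3 + 0 + 2 + 0 + 0 = 5
  Plan G: 1 + 2 + 3 + 3 + 3 = 12
  Plan B: 2 + 3 + 1 + 1 + 1 = 8
Plan G has the highest total.

Plan G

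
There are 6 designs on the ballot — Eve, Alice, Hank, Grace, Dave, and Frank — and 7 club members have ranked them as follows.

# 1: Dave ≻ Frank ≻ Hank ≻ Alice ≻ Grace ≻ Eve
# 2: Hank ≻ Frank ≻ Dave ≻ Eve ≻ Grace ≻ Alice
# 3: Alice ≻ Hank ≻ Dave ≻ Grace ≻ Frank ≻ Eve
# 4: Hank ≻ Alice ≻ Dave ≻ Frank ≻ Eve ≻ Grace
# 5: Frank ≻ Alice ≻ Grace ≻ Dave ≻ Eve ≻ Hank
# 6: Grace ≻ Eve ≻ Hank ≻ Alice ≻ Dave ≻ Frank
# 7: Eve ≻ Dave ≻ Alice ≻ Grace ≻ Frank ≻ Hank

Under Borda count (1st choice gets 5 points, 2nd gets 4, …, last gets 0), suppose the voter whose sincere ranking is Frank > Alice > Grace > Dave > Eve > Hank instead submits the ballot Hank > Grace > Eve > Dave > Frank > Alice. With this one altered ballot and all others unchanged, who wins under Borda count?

Hank

Borda totals with the altered ballot: Eve 15, Alice 16, Hank 25, Grace 15, Dave 21, Frank 13.
The switch changes the winner from Dave to Hank.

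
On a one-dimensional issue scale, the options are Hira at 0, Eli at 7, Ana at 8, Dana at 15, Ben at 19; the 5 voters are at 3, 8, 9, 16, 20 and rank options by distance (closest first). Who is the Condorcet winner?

Ana

With single-peaked preferences on a line, the Condorcet winner is the candidate closest to the median voter.
The median voter (position 9) is closest to Ana at 8.
Check: Ana vs Dana — voters closer to Ana: 3 of 5.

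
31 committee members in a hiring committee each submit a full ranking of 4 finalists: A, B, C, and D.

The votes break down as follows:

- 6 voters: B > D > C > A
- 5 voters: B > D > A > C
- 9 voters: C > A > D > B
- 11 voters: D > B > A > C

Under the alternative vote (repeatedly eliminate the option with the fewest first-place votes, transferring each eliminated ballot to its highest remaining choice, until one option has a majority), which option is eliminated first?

Round 1: B 11, D 11, C 9, A 0. A has the fewest and is eliminated.
Round 2: B 11, D 11, C 9. C has the fewest and is eliminated.
Round 3: D 20, B 11. D has a majority.

A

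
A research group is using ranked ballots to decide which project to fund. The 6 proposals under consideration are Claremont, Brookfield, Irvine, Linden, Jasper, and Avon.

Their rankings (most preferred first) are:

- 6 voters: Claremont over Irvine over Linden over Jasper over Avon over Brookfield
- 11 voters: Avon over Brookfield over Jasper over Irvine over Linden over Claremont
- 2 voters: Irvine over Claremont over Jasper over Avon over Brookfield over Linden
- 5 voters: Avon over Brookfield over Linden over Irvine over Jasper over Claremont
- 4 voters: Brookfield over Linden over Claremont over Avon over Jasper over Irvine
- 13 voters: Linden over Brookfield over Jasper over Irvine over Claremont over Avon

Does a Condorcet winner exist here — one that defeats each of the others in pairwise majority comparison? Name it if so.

There is no Condorcet winner

Head-to-head results (41 voters total):
Claremont vs Brookfield: Brookfield wins 33–8.
Claremont vs Irvine: Irvine wins 31–10.
Claremont vs Linden: Linden wins 33–8.
Claremont vs Jasper: Jasper wins 29–12.
Claremont vs Avon: Claremont wins 25–16.
Brookfield vs Irvine: Brookfield wins 33–8.
Brookfield vs Linden: Brookfield wins 22–19.
Brookfield vs Jasper: Brookfield wins 33–8.
Brookfield vs Avon: Avon wins 24–17.
Irvine vs Linden: Linden wins 22–19.
Irvine vs Jasper: Jasper wins 28–13.
Irvine vs Avon: Irvine wins 21–20.
Linden vs Jasper: Linden wins 28–13.
Linden vs Avon: Linden wins 23–18.
Jasper vs Avon: Jasper wins 21–20.
No candidate beats all others: Claremont beats Avon beats Brookfield beats Claremont, a majority cycle.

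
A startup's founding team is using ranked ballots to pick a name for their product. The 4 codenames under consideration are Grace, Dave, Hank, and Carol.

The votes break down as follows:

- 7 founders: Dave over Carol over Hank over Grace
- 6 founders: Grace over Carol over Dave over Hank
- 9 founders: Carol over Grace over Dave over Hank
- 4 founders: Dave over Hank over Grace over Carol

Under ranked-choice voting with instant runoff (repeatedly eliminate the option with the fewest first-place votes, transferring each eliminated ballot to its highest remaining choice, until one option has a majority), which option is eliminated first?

Hank

Round 1: Dave 11, Carol 9, Grace 6, Hank 0. Hank has the fewest and is eliminated.
Round 2: Dave 11, Carol 9, Grace 6. Grace has the fewest and is eliminated.
Round 3: Carol 15, Dave 11. Carol has a majority.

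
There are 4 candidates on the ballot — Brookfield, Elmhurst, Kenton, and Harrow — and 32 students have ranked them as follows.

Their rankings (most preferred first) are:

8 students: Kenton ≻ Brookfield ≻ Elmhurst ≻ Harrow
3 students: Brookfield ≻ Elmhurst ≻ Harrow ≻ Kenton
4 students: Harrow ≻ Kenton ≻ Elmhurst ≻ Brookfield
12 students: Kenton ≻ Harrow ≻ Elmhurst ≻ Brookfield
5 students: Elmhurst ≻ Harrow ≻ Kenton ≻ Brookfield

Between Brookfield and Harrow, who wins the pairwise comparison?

Ballots ranking Brookfield above Harrow: 8+3 = 11.
Ballots ranking Harrow above Brookfield: 4+12+5 = 21.
Harrow wins the head-to-head, 21–11.

Harrow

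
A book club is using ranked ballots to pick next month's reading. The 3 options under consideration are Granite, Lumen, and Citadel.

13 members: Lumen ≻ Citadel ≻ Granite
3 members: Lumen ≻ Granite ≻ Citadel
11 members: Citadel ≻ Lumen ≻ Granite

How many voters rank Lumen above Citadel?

Ballots ranking Lumen above Citadel: 13+3 = 16.
Ballots ranking Citadel above Lumen: 11.
So 16 of 27 voters prefer Lumen to Citadel.

16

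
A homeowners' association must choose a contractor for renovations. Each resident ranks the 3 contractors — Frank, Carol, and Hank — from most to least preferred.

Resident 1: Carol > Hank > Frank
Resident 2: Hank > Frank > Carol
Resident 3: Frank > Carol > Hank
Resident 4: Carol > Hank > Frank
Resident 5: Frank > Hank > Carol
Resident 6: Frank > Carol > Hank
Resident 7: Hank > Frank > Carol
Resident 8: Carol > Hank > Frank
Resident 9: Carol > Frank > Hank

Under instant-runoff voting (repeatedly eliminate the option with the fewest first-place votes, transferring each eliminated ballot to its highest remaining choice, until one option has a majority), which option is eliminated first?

Round 1: Carol 4, Frank 3, Hank 2. Hank has the fewest and is eliminated.
Round 2: Frank 5, Carol 4. Frank has a majority.

Hank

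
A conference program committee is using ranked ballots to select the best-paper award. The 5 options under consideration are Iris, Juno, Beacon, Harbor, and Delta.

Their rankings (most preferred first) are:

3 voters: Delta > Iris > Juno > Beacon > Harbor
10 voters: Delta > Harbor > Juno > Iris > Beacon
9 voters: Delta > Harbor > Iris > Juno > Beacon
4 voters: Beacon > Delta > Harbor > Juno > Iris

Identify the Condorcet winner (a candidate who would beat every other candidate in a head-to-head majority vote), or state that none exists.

Delta

Head-to-head results (26 voters total):
Iris vs Juno: Juno wins 14–12.
Iris vs Beacon: Iris wins 22–4.
Iris vs Harbor: Harbor wins 23–3.
Iris vs Delta: Delta wins 26–0.
Juno vs Beacon: Juno wins 22–4.
Juno vs Harbor: Harbor wins 23–3.
Juno vs Delta: Delta wins 26–0.
Beacon vs Harbor: Harbor wins 19–7.
Beacon vs Delta: Delta wins 22–4.
Harbor vs Delta: Delta wins 26–0.
Delta beats each rival — Iris (26–0), Juno (26–0), Beacon (22–4), Harbor (26–0) — so Delta is the Condorcet winner.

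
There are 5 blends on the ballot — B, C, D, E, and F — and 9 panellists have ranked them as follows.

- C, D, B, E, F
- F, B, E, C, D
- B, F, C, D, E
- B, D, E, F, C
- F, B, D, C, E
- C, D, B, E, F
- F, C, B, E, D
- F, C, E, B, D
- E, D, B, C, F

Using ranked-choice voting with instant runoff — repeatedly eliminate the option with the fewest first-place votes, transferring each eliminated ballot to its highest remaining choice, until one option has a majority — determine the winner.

B

Round 1: F 4, B 2, C 2, E 1, D 0. D has the fewest and is eliminated.
Round 2: F 4, B 2, C 2, E 1. E has the fewest and is eliminated.
Round 3: F 4, B 3, C 2. C has the fewest and is eliminated.
Round 4: B 5, F 4. B has a majority.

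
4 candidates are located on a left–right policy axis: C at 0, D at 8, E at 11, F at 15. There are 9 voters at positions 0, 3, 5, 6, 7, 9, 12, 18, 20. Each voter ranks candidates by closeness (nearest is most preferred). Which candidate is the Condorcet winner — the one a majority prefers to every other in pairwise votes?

D

With single-peaked preferences on a line, the Condorcet winner is the candidate closest to the median voter.
The median voter (position 7) is closest to D at 8.
Check: D vs E — voters closer to D: 6 of 9.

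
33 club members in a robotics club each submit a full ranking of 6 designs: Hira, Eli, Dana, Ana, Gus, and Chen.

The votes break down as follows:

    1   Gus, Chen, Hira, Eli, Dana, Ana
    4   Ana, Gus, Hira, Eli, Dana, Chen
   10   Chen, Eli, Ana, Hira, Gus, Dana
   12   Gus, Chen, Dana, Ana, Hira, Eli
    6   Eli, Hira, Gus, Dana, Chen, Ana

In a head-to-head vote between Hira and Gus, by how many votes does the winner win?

Ballots ranking Hira above Gus: 10+6 = 16.
Ballots ranking Gus above Hira: 1+4+12 = 17.
Gus wins 17–16, a margin of 1.

1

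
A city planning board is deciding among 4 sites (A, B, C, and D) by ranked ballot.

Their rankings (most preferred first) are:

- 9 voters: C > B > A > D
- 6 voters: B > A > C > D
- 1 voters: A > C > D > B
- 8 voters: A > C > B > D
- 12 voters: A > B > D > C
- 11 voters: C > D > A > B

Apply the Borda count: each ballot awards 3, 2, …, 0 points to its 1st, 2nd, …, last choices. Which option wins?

A

Borda scores:
  A: 9·1 + 6·2 + 3 + 8·3 + 12·3 + 11·1 = 95
  B: 9·2 + 6·3 + 0 + 8·1 + 12·2 + 11·0 = 68
  C: 9·3 + 6·1 + 2 + 8·2 + 12·0 + 11·3 = 84
  D: 9·0 + 6·0 + 1 + 8·0 + 12·1 + 11·2 = 35
A has the highest total.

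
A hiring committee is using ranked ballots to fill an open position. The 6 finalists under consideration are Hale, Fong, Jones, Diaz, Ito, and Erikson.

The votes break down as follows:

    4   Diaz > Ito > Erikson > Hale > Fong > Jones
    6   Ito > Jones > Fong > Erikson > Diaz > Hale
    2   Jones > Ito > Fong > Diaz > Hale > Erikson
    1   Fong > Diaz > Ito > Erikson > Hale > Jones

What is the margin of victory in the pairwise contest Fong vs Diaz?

5

Ballots ranking Fong above Diaz: 6+2+1 = 9.
Ballots ranking Diaz above Fong: 4.
Fong wins 9–4, a margin of 5.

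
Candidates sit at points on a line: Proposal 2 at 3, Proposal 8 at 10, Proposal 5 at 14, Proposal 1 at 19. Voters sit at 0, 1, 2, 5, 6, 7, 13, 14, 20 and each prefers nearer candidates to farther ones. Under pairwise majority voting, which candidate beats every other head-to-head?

Proposal 2

With single-peaked preferences on a line, the Condorcet winner is the candidate closest to the median voter.
The median voter (position 6) is closest to Proposal 2 at 3.
Check: Proposal 2 vs Proposal 5 — voters closer to Proposal 2: 6 of 9.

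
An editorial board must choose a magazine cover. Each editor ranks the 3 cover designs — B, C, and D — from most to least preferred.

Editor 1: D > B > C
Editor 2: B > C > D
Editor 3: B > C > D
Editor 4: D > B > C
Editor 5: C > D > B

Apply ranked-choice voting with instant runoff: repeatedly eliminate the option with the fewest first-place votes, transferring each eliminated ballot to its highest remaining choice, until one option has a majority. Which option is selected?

Round 1: B 2, D 2, C 1. C has the fewest and is eliminated.
Round 2: D 3, B 2. D has a majority.

D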